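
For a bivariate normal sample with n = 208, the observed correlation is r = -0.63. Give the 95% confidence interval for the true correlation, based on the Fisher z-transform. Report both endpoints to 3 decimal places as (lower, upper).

Fisher z: z_r = atanh(r) = ½·ln((1+(-0.63))/(1−(-0.63))) = -0.741416
SE(z) = 1/√(n−3) = 1/√205 = 0.069843
95% ⇒ z* = 1.960; margin = 1.960·0.069843 = 0.136892
CI on z-scale: (-0.878308, -0.604524)
Back-transform: tanh(-0.878308) = -0.705571, tanh(-0.604524) = -0.540261

(-0.706, -0.540)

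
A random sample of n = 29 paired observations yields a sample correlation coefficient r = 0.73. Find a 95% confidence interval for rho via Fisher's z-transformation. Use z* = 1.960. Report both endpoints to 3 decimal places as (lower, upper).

(0.496, 0.865)

Fisher z: z_r = atanh(r) = ½·ln((1+0.73)/(1−0.73)) = 0.928727
SE(z) = 1/√(n−3) = 1/√26 = 0.196116
95% ⇒ z* = 1.960; margin = 1.960·0.196116 = 0.384387
CI on z-scale: (0.544340, 1.313114)
Back-transform: tanh(0.544340) = 0.496266, tanh(1.313114) = 0.865061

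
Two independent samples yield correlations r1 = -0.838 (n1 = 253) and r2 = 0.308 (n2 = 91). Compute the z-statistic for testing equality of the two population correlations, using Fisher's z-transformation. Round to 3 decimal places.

-12.366

z1 = atanh(-0.838) = -1.214418,  z2 = atanh(0.308) = 0.318334
SE = √(1/(n1−3) + 1/(n2−3)) = √(1/250 + 1/88) = √(0.0040000 + 0.0113636) = √0.0153636 = 0.123950
z = (z1 − z2)/SE = (-1.214418 − 0.318334) / 0.123950 = -1.532752 / 0.123950 = -12.366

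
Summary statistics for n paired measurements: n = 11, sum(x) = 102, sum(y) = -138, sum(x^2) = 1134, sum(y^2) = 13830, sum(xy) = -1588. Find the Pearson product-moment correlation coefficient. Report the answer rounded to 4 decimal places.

-0.2044

Numerator: nΣxy − (Σx)(Σy) = 11·(-1588) − (102)(-138) = -3392
Denominator: √[(nΣx²−(Σx)²)(nΣy²−(Σy)²)]
  nΣx²−(Σx)² = 11·1134 − 10404 = 2070;  nΣy²−(Σy)² = 11·13830 − 19044 = 133086
  √(2070·133086) = √275488020 = 16597.8318
r = -3392 / 16597.8318 = -0.2044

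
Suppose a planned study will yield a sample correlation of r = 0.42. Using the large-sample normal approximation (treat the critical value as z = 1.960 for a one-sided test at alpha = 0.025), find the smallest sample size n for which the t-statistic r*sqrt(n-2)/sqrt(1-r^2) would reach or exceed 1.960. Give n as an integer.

r√(n−2)/√(1−r²) ≥ 1.960  ⇔  n−2 ≥ (1.960)²·(1−r²)/r²
(1−r²)/r² = (1−0.1764)/0.1764 = 4.6689
n ≥ 2 + 3.8416·4.6689 = 2 + 17.9360 = 19.9360
⌈19.9360⌉ = 20

20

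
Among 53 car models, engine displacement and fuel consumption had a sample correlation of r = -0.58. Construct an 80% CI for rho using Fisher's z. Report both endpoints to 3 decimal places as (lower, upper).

z_r = atanh(-0.58) = -0.662463;  SE = 1/√(n−3) = 1/√50 = 0.141421
z-limits: -0.662463 ± 1.282·0.141421 = -0.662463 ± 0.181302 = [-0.843765, -0.481161]
ρ-limits: (tanh -0.843765, tanh -0.481161) = (-0.688, -0.447)

(-0.688, -0.447)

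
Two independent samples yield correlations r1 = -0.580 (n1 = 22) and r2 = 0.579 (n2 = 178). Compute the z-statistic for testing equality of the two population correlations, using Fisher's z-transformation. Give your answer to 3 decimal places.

Fisher z-transforms: z1 = atanh(-0.580) = -0.662463, z2 = atanh(0.579) = 0.660957; difference d = -1.323420
Var(d) = 1/19 + 1/175 = 0.0526316 + 0.0057143 = 0.0583459
z = d/√Var(d) = -1.323420 / √0.0583459 = -1.323420 / 0.241549 = -5.479

-5.479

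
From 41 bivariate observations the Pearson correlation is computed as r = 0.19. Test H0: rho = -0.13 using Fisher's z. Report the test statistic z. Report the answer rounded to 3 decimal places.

Fisher z: atanh(0.19) = 0.192337, atanh(-0.13) = -0.130740
z = (z_r − z_0)·√(n−3) = (0.192337 − (-0.130740))·√38 = 0.323077 · 6.164414 = 1.992

1.992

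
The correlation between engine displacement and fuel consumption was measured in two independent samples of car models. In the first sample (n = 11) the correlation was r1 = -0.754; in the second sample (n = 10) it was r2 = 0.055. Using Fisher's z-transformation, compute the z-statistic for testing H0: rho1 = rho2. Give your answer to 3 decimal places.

Fisher z-transforms: z1 = atanh(-0.754) = -0.982161, z2 = atanh(0.055) = 0.055056; difference d = -1.037217
Var(d) = 1/8 + 1/7 = 0.1250000 + 0.1428571 = 0.2678571
z = d/√Var(d) = -1.037217 / √0.2678571 = -1.037217 / 0.517549 = -2.004

-2.004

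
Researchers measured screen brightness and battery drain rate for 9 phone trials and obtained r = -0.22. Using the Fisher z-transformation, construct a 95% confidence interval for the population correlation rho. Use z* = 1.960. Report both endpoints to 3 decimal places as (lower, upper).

(-0.771, 0.520)

Fisher z: z_r = atanh(r) = ½·ln((1+(-0.22))/(1−(-0.22))) = -0.223656
SE(z) = 1/√(n−3) = 1/√6 = 0.408248
95% ⇒ z* = 1.960; margin = 1.960·0.408248 = 0.800166
CI on z-scale: (-1.023822, 0.576510)
Back-transform: tanh(-1.023822) = -0.771419, tanh(0.576510) = 0.520124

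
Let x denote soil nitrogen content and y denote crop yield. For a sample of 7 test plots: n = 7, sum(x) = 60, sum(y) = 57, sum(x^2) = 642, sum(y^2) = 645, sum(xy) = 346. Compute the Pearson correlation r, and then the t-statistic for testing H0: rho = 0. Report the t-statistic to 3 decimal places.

-6.056

Numerator: nΣxy − (Σx)(Σy) = 7·346 − (60)(57) = -998
Denominator: √[(nΣx²−(Σx)²)(nΣy²−(Σy)²)]
  nΣx²−(Σx)² = 7·642 − 3600 = 894;  nΣy²−(Σy)² = 7·645 − 3249 = 1266
  √(894·1266) = √1131804 = 1063.8628
r = -998 / 1063.8628 = -0.9381
t = r·√(n−2)/√(1−r²) = -0.9381·√5 / √(1−0.880032) = -2.097655 / 0.346364 = -6.056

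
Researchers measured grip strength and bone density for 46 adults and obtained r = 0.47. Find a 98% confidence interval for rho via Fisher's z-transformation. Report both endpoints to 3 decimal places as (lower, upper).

(0.154, 0.699)

Fisher z: z_r = atanh(r) = ½·ln((1+0.47)/(1−0.47)) = 0.510070
SE(z) = 1/√(n−3) = 1/√43 = 0.152499
98% ⇒ z* = 2.326; margin = 2.326·0.152499 = 0.354713
CI on z-scale: (0.155357, 0.864783)
Back-transform: tanh(0.155357) = 0.154119, tanh(0.864783) = 0.698714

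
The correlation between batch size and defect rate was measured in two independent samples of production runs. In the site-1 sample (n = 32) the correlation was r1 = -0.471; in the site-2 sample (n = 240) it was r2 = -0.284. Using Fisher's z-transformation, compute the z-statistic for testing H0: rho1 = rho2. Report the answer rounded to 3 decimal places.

-1.115

z1 = atanh(-0.471) = -0.511355,  z2 = atanh(-0.284) = -0.292028
SE = √(1/(n1−3) + 1/(n2−3)) = √(1/29 + 1/237) = √(0.0344828 + 0.0042194) = √0.0387022 = 0.196729
z = (z1 − z2)/SE = (-0.511355 − (-0.292028)) / 0.196729 = -0.219327 / 0.196729 = -1.115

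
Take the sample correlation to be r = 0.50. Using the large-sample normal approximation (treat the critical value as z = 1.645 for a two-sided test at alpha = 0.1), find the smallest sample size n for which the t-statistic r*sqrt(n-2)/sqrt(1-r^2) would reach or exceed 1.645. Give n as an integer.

Need r·√(n−2)/√(1−r²) ≥ 1.645
√(n−2) ≥ 1.645·√(1−0.2500) / 0.50 = 1.645·0.866025 / 0.50 = 2.8492
n−2 ≥ 8.1179  ⇒  n ≥ 10.1179
Smallest integer n = 11

11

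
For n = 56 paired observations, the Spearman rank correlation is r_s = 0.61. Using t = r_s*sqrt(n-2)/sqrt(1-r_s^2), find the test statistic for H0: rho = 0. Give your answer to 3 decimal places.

5.657

t = r_s·√(n−2) / √(1−r_s²) with r_s = 0.61, n = 56
  = 0.61·√54 / √(1 − 0.3721)
  = 0.61·7.348469 / 0.792401
  = 4.482566 / 0.792401 = 5.657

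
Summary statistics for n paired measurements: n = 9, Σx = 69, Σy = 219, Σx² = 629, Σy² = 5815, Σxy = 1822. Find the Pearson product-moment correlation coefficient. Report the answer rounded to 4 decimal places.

0.6487

Numerator: nΣxy − (Σx)(Σy) = 9·1822 − (69)(219) = 1287
Denominator: √[(nΣx²−(Σx)²)(nΣy²−(Σy)²)]
  nΣx²−(Σx)² = 9·629 − 4761 = 900;  nΣy²−(Σy)² = 9·5815 − 47961 = 4374
  √(900·4374) = √3936600 = 1984.0867
r = 1287 / 1984.0867 = 0.6487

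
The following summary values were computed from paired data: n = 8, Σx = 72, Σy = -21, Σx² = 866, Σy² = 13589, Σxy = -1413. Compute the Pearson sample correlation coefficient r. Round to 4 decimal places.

Numerator: nΣxy − (Σx)(Σy) = 8·(-1413) − (72)(-21) = -9792
Denominator: √[(nΣx²−(Σx)²)(nΣy²−(Σy)²)]
  nΣx²−(Σx)² = 8·866 − 5184 = 1744;  nΣy²−(Σy)² = 8·13589 − 441 = 108271
  √(1744·108271) = √188824624 = 13741.3472
r = -9792 / 13741.3472 = -0.7126

-0.7126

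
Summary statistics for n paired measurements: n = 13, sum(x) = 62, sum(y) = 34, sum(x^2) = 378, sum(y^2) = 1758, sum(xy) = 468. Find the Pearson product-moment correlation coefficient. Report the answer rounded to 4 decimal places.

0.8252

Numerator: nΣxy − (Σx)(Σy) = 13·468 − (62)(34) = 3976
Denominator: √[(nΣx²−(Σx)²)(nΣy²−(Σy)²)]
  nΣx²−(Σx)² = 13·378 − 3844 = 1070;  nΣy²−(Σy)² = 13·1758 − 1156 = 21698
  √(1070·21698) = √23216860 = 4818.3877
r = 3976 / 4818.3877 = 0.8252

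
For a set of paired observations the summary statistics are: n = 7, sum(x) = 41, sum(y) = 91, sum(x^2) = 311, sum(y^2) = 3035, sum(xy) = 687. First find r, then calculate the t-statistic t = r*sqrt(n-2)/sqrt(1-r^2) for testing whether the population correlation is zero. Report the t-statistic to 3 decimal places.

1.050

S_xy = nΣxy − ΣxΣy = 7·687 − 41·91 = 4809 − 3731 = 1078
S_xx = nΣx² − (Σx)² = 7·311 − 41² = 2177 − 1681 = 496
S_yy = nΣy² − (Σy)² = 7·3035 − 91² = 21245 − 8281 = 12964
r = S_xy / √(S_xx·S_yy) = 1078 / √(496·12964) = 1078 / √6430144 = 1078 / 2535.7729 = 0.4251
t = r·√(n−2)/√(1−r²) = 0.4251·√5 / √(1−0.180710) = 0.950552 / 0.905146 = 1.050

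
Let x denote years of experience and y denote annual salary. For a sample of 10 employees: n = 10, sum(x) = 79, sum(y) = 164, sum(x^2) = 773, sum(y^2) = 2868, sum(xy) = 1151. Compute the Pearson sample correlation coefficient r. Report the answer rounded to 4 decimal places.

-0.8872

S_xy = nΣxy − ΣxΣy = 10·1151 − 79·164 = 11510 − 12956 = -1446
S_xx = nΣx² − (Σx)² = 10·773 − 79² = 7730 − 6241 = 1489
S_yy = nΣy² − (Σy)² = 10·2868 − 164² = 28680 − 26896 = 1784
r = S_xy / √(S_xx·S_yy) = -1446 / √(1489·1784) = -1446 / √2656376 = -1446 / 1629.8393 = -0.8872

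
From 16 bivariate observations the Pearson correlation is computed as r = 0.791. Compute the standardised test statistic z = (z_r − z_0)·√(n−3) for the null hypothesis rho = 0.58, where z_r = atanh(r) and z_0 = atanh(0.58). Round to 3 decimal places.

z_r = atanh(0.791) = 1.074098,  z_0 = atanh(0.58) = 0.662463
SE = 1/√(n−3) = 1/√13 = 0.277350
z = (z_r − z_0)/SE = (1.074098 − 0.662463) / 0.277350 = 0.411635 / 0.277350 = 1.484

1.484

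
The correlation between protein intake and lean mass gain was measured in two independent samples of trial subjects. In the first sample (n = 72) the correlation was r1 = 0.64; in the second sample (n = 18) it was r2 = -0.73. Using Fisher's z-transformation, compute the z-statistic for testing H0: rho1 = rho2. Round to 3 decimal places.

z1 = atanh(0.64) = 0.758174,  z2 = atanh(-0.73) = -0.928727
SE = √(1/(n1−3) + 1/(n2−3)) = √(1/69 + 1/15) = √(0.0144928 + 0.0666667) = √0.0811595 = 0.284885
z = (z1 − z2)/SE = (0.758174 − (-0.928727)) / 0.284885 = 1.686901 / 0.284885 = 5.921

5.921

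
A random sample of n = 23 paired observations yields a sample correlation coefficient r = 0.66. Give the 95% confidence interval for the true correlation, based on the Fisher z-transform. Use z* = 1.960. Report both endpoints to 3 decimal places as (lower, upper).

(0.340, 0.843)

Fisher z: z_r = atanh(r) = ½·ln((1+0.66)/(1−0.66)) = 0.792814
SE(z) = 1/√(n−3) = 1/√20 = 0.223607
95% ⇒ z* = 1.960; margin = 1.960·0.223607 = 0.438270
CI on z-scale: (0.354544, 1.231084)
Back-transform: tanh(0.354544) = 0.340399, tanh(1.231084) = 0.842893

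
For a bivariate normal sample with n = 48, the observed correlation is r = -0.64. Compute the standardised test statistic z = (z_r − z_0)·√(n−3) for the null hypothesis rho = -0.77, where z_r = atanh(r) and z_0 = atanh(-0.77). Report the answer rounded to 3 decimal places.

1.759

Fisher z: atanh(-0.64) = -0.758174, atanh(-0.77) = -1.020328
z = (z_r − z_0)·√(n−3) = (-0.758174 − (-1.020328))·√45 = 0.262154 · 6.708204 = 1.759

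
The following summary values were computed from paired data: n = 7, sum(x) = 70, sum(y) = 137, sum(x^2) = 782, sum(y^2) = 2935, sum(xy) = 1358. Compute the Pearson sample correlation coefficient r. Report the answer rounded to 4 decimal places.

-0.0832

Numerator: nΣxy − (Σx)(Σy) = 7·1358 − (70)(137) = -84
Denominator: √[(nΣx²−(Σx)²)(nΣy²−(Σy)²)]
  nΣx²−(Σx)² = 7·782 − 4900 = 574;  nΣy²−(Σy)² = 7·2935 − 18769 = 1776
  √(574·1776) = √1019424 = 1009.6653
r = -84 / 1009.6653 = -0.0832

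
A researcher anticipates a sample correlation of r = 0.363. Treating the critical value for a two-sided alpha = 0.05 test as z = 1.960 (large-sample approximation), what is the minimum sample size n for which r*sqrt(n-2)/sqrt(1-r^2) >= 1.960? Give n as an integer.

28

Need r·√(n−2)/√(1−r²) ≥ 1.960
√(n−2) ≥ 1.960·√(1−0.131769) / 0.363 = 1.960·0.931789 / 0.363 = 5.0311
n−2 ≥ 25.3120  ⇒  n ≥ 27.3120
Smallest integer n = 28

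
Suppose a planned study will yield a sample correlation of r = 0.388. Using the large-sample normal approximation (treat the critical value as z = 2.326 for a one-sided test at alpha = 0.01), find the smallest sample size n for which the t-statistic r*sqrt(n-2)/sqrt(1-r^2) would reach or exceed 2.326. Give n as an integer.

33

Need r·√(n−2)/√(1−r²) ≥ 2.326
√(n−2) ≥ 2.326·√(1−0.150544) / 0.388 = 2.326·0.921659 / 0.388 = 5.5252
n−2 ≥ 30.5278  ⇒  n ≥ 32.5278
Smallest integer n = 33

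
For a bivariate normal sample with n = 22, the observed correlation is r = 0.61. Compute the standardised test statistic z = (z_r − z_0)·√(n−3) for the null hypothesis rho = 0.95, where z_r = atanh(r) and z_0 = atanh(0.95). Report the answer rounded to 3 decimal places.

z_r = atanh(0.61) = 0.708921,  z_0 = atanh(0.95) = 1.831781
SE = 1/√(n−3) = 1/√19 = 0.229416
z = (z_r − z_0)/SE = (0.708921 − 1.831781) / 0.229416 = -1.122860 / 0.229416 = -4.894

-4.894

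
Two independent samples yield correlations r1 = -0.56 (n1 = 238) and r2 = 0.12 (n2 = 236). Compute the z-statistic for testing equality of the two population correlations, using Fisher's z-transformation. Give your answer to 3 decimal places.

-8.149

Fisher z-transforms: z1 = atanh(-0.56) = -0.632833, z2 = atanh(0.12) = 0.120581; difference d = -0.753414
Var(d) = 1/235 + 1/233 = 0.0042553 + 0.0042918 = 0.0085471
z = d/√Var(d) = -0.753414 / √0.0085471 = -0.753414 / 0.092451 = -8.149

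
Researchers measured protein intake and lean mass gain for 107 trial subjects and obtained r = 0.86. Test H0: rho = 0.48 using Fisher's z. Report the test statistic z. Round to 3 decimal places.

Fisher z: atanh(0.86) = 1.293345, atanh(0.48) = 0.522984
z = (z_r − z_0)·√(n−3) = (1.293345 − 0.522984)·√104 = 0.770361 · 10.198039 = 7.856

7.856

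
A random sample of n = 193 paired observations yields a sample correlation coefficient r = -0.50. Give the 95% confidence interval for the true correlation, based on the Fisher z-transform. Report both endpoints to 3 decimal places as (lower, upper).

Fisher z: z_r = atanh(r) = ½·ln((1+(-0.50))/(1−(-0.50))) = -0.549306
SE(z) = 1/√(n−3) = 1/√190 = 0.072548
95% ⇒ z* = 1.960; margin = 1.960·0.072548 = 0.142194
CI on z-scale: (-0.691500, -0.407112)
Back-transform: tanh(-0.691500) = -0.598945, tanh(-0.407112) = -0.386018

(-0.599, -0.386)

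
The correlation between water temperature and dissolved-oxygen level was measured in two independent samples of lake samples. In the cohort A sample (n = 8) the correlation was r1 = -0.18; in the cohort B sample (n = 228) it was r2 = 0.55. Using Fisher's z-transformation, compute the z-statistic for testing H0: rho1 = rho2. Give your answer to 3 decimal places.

-1.770

z1 = atanh(-0.18) = -0.181983,  z2 = atanh(0.55) = 0.618381
SE = √(1/(n1−3) + 1/(n2−3)) = √(1/5 + 1/225) = √(0.2000000 + 0.0044444) = √0.2044444 = 0.452155
z = (z1 − z2)/SE = (-0.181983 − 0.618381) / 0.452155 = -0.800364 / 0.452155 = -1.770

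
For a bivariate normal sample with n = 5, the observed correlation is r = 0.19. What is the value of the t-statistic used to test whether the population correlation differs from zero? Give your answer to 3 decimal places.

0.335

1 − r² = 1 − 0.0361 = 0.9639;  √(1−r²) = 0.981784
√(n−2) = √3 = 1.732051
t = r·√(n−2)/√(1−r²) = 0.19 · 1.732051 / 0.981784 = 0.335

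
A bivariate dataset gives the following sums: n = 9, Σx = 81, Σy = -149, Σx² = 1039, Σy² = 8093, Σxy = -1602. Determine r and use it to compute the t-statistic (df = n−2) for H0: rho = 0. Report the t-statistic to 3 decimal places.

-0.533

Numerator: nΣxy − (Σx)(Σy) = 9·(-1602) − (81)(-149) = -2349
Denominator: √[(nΣx²−(Σx)²)(nΣy²−(Σy)²)]
  nΣx²−(Σx)² = 9·1039 − 6561 = 2790;  nΣy²−(Σy)² = 9·8093 − 22201 = 50636
  √(2790·50636) = √141274440 = 11885.8925
r = -2349 / 11885.8925 = -0.1976
t = r·√(n−2)/√(1−r²) = -0.1976·√7 / √(1−0.039046) = -0.522800 / 0.980283 = -0.533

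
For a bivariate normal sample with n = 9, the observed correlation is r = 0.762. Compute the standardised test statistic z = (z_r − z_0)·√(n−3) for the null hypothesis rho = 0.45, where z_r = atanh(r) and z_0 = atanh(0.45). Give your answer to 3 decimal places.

Fisher z: atanh(0.762) = 1.000967, atanh(0.45) = 0.484700
z = (z_r − z_0)·√(n−3) = (1.000967 − 0.484700)·√6 = 0.516267 · 2.449490 = 1.265

1.265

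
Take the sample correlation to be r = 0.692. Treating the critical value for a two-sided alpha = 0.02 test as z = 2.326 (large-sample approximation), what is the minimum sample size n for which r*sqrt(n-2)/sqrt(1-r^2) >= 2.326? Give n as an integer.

8

Need r·√(n−2)/√(1−r²) ≥ 2.326
√(n−2) ≥ 2.326·√(1−0.478864) / 0.692 = 2.326·0.721897 / 0.692 = 2.4265
n−2 ≥ 5.8879  ⇒  n ≥ 7.8879
Smallest integer n = 8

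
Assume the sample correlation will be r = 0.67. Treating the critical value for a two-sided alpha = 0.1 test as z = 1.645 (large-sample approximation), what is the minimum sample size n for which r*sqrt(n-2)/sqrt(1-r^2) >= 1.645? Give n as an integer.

6

r√(n−2)/√(1−r²) ≥ 1.645  ⇔  n−2 ≥ (1.645)²·(1−r²)/r²
(1−r²)/r² = (1−0.4489)/0.4489 = 1.2277
n ≥ 2 + 2.706025·1.2277 = 2 + 3.3222 = 5.3222
⌈5.3222⌉ = 6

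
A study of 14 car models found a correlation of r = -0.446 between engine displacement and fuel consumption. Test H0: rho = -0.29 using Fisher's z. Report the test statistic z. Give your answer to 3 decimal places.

z_r = atanh(-0.446) = -0.479696,  z_0 = atanh(-0.29) = -0.298566
SE = 1/√(n−3) = 1/√11 = 0.301511
z = (z_r − z_0)/SE = (-0.479696 − (-0.298566)) / 0.301511 = -0.181130 / 0.301511 = -0.601

-0.601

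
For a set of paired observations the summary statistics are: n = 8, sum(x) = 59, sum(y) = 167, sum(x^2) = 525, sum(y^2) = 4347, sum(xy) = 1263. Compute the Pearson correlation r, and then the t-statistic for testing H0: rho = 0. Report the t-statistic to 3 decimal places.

0.278

S_xy = nΣxy − ΣxΣy = 8·1263 − 59·167 = 10104 − 9853 = 251
S_xx = nΣx² − (Σx)² = 8·525 − 59² = 4200 − 3481 = 719
S_yy = nΣy² − (Σy)² = 8·4347 − 167² = 34776 − 27889 = 6887
r = S_xy / √(S_xx·S_yy) = 251 / √(719·6887) = 251 / √4951753 = 251 / 2225.2535 = 0.1128
t = r·√(n−2)/√(1−r²) = 0.1128·√6 / √(1−0.012724) = 0.276302 / 0.993618 = 0.278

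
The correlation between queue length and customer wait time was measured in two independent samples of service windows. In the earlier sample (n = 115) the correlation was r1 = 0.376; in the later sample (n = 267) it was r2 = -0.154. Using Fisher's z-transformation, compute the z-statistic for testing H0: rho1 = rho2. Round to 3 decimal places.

4.883

Fisher z-transforms: z1 = atanh(0.376) = 0.395393, z2 = atanh(-0.154) = -0.155235; difference d = 0.550628
Var(d) = 1/112 + 1/264 = 0.0089286 + 0.0037879 = 0.0127165
z = d/√Var(d) = 0.550628 / √0.0127165 = 0.550628 / 0.112767 = 4.883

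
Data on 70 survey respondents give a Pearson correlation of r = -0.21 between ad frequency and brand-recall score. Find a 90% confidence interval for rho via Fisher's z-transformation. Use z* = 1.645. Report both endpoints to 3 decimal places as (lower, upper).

Fisher z: z_r = atanh(r) = ½·ln((1+(-0.21))/(1−(-0.21))) = -0.213171
SE(z) = 1/√(n−3) = 1/√67 = 0.122169
90% ⇒ z* = 1.645; margin = 1.645·0.122169 = 0.200968
CI on z-scale: (-0.414139, -0.012203)
Back-transform: tanh(-0.414139) = -0.391981, tanh(-0.012203) = -0.012202

(-0.392, -0.012)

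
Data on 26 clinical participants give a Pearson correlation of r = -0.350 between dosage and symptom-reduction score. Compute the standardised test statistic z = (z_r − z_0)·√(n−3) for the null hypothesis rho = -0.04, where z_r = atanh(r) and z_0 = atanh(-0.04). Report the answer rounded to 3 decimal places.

-1.561

z_r = atanh(-0.350) = -0.365444,  z_0 = atanh(-0.04) = -0.040021
SE = 1/√(n−3) = 1/√23 = 0.208514
z = (z_r − z_0)/SE = (-0.365444 − (-0.040021)) / 0.208514 = -0.325423 / 0.208514 = -1.561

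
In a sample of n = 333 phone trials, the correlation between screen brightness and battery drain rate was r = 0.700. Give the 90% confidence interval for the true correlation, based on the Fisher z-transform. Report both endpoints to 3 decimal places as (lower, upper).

Fisher z: z_r = atanh(r) = ½·ln((1+0.700)/(1−0.700)) = 0.867301
SE(z) = 1/√(n−3) = 1/√330 = 0.055048
90% ⇒ z* = 1.645; margin = 1.645·0.055048 = 0.090554
CI on z-scale: (0.776747, 0.957855)
Back-transform: tanh(0.776747) = 0.650836, tanh(0.957855) = 0.743319

(0.651, 0.743)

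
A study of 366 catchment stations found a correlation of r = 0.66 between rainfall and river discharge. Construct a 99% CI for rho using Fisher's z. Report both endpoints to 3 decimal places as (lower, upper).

Fisher z: z_r = atanh(r) = ½·ln((1+0.66)/(1−0.66)) = 0.792814
SE(z) = 1/√(n−3) = 1/√363 = 0.052486
99% ⇒ z* = 2.576; margin = 2.576·0.052486 = 0.135204
CI on z-scale: (0.657610, 0.928018)
Back-transform: tanh(0.657610) = 0.576771, tanh(0.928018) = 0.729668

(0.577, 0.730)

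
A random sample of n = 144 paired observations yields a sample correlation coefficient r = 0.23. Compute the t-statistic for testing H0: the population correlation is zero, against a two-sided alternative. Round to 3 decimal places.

2.816

1 − r² = 1 − 0.0529 = 0.9471;  √(1−r²) = 0.973191
√(n−2) = √142 = 11.916375
t = r·√(n−2)/√(1−r²) = 0.23 · 11.916375 / 0.973191 = 2.816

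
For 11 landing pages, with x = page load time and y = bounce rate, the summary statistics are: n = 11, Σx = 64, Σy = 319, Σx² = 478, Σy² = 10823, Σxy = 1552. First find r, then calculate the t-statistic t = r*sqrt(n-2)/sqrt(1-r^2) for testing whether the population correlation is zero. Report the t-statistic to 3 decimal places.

-3.361

S_xy = nΣxy − ΣxΣy = 11·1552 − 64·319 = 17072 − 20416 = -3344
S_xx = nΣx² − (Σx)² = 11·478 − 64² = 5258 − 4096 = 1162
S_yy = nΣy² − (Σy)² = 11·10823 − 319² = 119053 − 101761 = 17292
r = S_xy / √(S_xx·S_yy) = -3344 / √(1162·17292) = -3344 / √20093304 = -3344 / 4482.5555 = -0.7460
t = r·√(n−2)/√(1−r²) = -0.7460·√9 / √(1−0.556516) = -2.238000 / 0.665946 = -3.361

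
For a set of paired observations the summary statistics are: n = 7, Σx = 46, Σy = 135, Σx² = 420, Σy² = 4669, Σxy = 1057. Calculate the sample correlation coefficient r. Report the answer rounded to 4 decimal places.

0.3445

Numerator: nΣxy − (Σx)(Σy) = 7·1057 − (46)(135) = 1189
Denominator: √[(nΣx²−(Σx)²)(nΣy²−(Σy)²)]
  nΣx²−(Σx)² = 7·420 − 2116 = 824;  nΣy²−(Σy)² = 7·4669 − 18225 = 14458
  √(824·14458) = √11913392 = 3451.5782
r = 1189 / 3451.5782 = 0.3445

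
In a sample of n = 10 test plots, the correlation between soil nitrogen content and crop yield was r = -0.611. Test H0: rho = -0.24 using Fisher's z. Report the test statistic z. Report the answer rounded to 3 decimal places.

-1.232

Fisher z: atanh(-0.611) = -0.710516, atanh(-0.24) = -0.244774
z = (z_r − z_0)·√(n−3) = (-0.710516 − (-0.244774))·√7 = -0.465742 · 2.645751 = -1.232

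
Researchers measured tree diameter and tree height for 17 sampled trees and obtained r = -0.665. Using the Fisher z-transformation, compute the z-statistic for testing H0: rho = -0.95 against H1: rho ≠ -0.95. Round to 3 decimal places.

3.854

Fisher z: atanh(-0.665) = -0.801725, atanh(-0.95) = -1.831781
z = (z_r − z_0)·√(n−3) = (-0.801725 − (-1.831781))·√14 = 1.030056 · 3.741657 = 3.854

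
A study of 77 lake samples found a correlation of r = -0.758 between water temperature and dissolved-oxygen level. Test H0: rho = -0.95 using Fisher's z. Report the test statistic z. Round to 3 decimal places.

7.228

Fisher z: atanh(-0.758) = -0.991497, atanh(-0.95) = -1.831781
z = (z_r − z_0)·√(n−3) = (-0.991497 − (-1.831781))·√74 = 0.840284 · 8.602325 = 7.228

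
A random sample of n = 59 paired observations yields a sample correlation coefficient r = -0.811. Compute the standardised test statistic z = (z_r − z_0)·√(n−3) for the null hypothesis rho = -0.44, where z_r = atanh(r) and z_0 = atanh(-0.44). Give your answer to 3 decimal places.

-4.922

Fisher z: atanh(-0.811) = -1.129944, atanh(-0.44) = -0.472231
z = (z_r − z_0)·√(n−3) = (-1.129944 − (-0.472231))·√56 = -0.657713 · 7.483315 = -4.922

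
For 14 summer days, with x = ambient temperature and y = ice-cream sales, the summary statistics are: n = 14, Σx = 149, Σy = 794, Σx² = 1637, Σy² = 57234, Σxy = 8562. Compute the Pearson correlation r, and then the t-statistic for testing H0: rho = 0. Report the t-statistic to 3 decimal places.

0.494

S_xy = nΣxy − ΣxΣy = 14·8562 − 149·794 = 119868 − 118306 = 1562
S_xx = nΣx² − (Σx)² = 14·1637 − 149² = 22918 − 22201 = 717
S_yy = nΣy² − (Σy)² = 14·57234 − 794² = 801276 − 630436 = 170840
r = S_xy / √(S_xx·S_yy) = 1562 / √(717·170840) = 1562 / √122492280 = 1562 / 11067.6231 = 0.1411
t = r·√(n−2)/√(1−r²) = 0.1411·√12 / √(1−0.019909) = 0.488785 / 0.989995 = 0.494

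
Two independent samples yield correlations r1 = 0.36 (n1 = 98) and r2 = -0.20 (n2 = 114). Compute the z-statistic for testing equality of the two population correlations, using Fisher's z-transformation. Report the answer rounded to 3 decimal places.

Fisher z-transforms: z1 = atanh(0.36) = 0.376886, z2 = atanh(-0.20) = -0.202733; difference d = 0.579619
Var(d) = 1/95 + 1/111 = 0.0105263 + 0.0090090 = 0.0195353
z = d/√Var(d) = 0.579619 / √0.0195353 = 0.579619 / 0.139769 = 4.147

4.147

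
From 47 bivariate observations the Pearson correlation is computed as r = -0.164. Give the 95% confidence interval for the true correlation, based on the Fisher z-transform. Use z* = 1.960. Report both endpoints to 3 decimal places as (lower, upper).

z_r = atanh(-0.164) = -0.165495;  SE = 1/√(n−3) = 1/√44 = 0.150756
z-limits: -0.165495 ± 1.960·0.150756 = -0.165495 ± 0.295482 = [-0.460977, 0.129987]
ρ-limits: (tanh -0.460977, tanh 0.129987) = (-0.431, 0.129)

(-0.431, 0.129)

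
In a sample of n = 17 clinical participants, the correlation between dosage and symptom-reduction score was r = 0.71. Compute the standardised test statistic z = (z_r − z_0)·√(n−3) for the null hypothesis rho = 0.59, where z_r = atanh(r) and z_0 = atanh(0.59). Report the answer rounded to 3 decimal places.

0.784

z_r = atanh(0.71) = 0.887184,  z_0 = atanh(0.59) = 0.677666
SE = 1/√(n−3) = 1/√14 = 0.267261
z = (z_r − z_0)/SE = (0.887184 − 0.677666) / 0.267261 = 0.209518 / 0.267261 = 0.784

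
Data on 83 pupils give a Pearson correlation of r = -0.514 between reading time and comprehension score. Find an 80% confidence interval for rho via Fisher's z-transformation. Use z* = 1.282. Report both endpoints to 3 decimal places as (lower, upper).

(-0.612, -0.401)

Fisher z: z_r = atanh(r) = ½·ln((1+(-0.514))/(1−(-0.514))) = -0.568151
SE(z) = 1/√(n−3) = 1/√80 = 0.111803
80% ⇒ z* = 1.282; margin = 1.282·0.111803 = 0.143331
CI on z-scale: (-0.711482, -0.424820)
Back-transform: tanh(-0.711482) = -0.611605, tanh(-0.424820) = -0.400983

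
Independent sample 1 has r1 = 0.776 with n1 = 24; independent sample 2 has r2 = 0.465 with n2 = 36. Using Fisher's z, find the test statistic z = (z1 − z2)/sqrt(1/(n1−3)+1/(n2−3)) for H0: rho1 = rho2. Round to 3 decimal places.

1.904

Fisher z-transforms: z1 = atanh(0.776) = 1.035236, z2 = atanh(0.465) = 0.503672; difference d = 0.531564
Var(d) = 1/21 + 1/33 = 0.0476190 + 0.0303030 = 0.0779220
z = d/√Var(d) = 0.531564 / √0.0779220 = 0.531564 / 0.279145 = 1.904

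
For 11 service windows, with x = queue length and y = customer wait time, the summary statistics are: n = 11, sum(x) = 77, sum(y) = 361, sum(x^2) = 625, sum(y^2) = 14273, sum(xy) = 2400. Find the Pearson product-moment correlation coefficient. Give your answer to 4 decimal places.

-0.2781

Numerator: nΣxy − (Σx)(Σy) = 11·2400 − (77)(361) = -1397
Denominator: √[(nΣx²−(Σx)²)(nΣy²−(Σy)²)]
  nΣx²−(Σx)² = 11·625 − 5929 = 946;  nΣy²−(Σy)² = 11·14273 − 130321 = 26682
  √(946·26682) = √25241172 = 5024.0593
r = -1397 / 5024.0593 = -0.2781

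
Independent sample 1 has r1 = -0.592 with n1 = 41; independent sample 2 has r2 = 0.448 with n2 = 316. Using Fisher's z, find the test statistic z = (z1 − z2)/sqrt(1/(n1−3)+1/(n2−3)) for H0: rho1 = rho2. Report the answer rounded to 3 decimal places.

-6.770

z1 = atanh(-0.592) = -0.680740,  z2 = atanh(0.448) = 0.482195
SE = √(1/(n1−3) + 1/(n2−3)) = √(1/38 + 1/313) = √(0.0263158 + 0.0031949) = √0.0295107 = 0.171787
z = (z1 − z2)/SE = (-0.680740 − 0.482195) / 0.171787 = -1.162935 / 0.171787 = -6.770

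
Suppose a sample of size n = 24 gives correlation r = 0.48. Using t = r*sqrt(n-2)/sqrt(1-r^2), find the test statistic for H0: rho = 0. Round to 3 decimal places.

2.566

t = r·√(n−2) / √(1−r²) with r = 0.48, n = 24
  = 0.48·√22 / √(1 − 0.2304)
  = 0.48·4.690416 / 0.877268
  = 2.251400 / 0.877268 = 2.566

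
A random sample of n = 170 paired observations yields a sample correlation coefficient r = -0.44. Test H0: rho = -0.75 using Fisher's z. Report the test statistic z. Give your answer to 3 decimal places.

Fisher z: atanh(-0.44) = -0.472231, atanh(-0.75) = -0.972955
z = (z_r − z_0)·√(n−3) = (-0.472231 − (-0.972955))·√167 = 0.500724 · 12.922848 = 6.471

6.471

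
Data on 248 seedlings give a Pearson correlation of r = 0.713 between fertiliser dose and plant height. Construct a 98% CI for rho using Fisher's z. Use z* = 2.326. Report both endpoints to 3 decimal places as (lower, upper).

(0.632, 0.779)

z_r = atanh(0.713) = 0.893260;  SE = 1/√(n−3) = 1/√245 = 0.063888
z-limits: 0.893260 ± 2.326·0.063888 = 0.893260 ± 0.148603 = [0.744657, 1.041863]
ρ-limits: (tanh 0.744657, tanh 1.041863) = (0.632, 0.779)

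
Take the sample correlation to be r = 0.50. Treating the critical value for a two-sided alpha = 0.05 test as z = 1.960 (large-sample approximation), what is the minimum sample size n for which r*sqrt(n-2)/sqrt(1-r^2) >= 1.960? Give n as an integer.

14

Need r·√(n−2)/√(1−r²) ≥ 1.960
√(n−2) ≥ 1.960·√(1−0.2500) / 0.50 = 1.960·0.866025 / 0.50 = 3.3948
n−2 ≥ 11.5247  ⇒  n ≥ 13.5247
Smallest integer n = 14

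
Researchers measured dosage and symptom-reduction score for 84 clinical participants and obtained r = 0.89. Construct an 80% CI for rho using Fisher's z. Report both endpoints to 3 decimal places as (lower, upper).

z_r = atanh(0.89) = 1.421926;  SE = 1/√(n−3) = 1/√81 = 0.111111
z-limits: 1.421926 ± 1.282·0.111111 = 1.421926 ± 0.142444 = [1.279482, 1.564370]
ρ-limits: (tanh 1.279482, tanh 1.564370) = (0.856, 0.916)

(0.856, 0.916)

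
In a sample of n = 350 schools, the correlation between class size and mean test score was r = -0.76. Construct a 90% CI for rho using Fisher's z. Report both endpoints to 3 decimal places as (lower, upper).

(-0.795, -0.720)

z_r = atanh(-0.76) = -0.996215;  SE = 1/√(n−3) = 1/√347 = 0.053683
z-limits: -0.996215 ± 1.645·0.053683 = -0.996215 ± 0.088309 = [-1.084524, -0.907906]
ρ-limits: (tanh -1.084524, tanh -0.907906) = (-0.795, -0.720)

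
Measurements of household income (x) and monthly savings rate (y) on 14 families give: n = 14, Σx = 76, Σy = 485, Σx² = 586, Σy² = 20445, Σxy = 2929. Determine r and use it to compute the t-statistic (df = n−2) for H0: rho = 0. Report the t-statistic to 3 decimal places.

S_xy = nΣxy − ΣxΣy = 14·2929 − 76·485 = 41006 − 36860 = 4146
S_xx = nΣx² − (Σx)² = 14·586 − 76² = 8204 − 5776 = 2428
S_yy = nΣy² − (Σy)² = 14·20445 − 485² = 286230 − 235225 = 51005
r = S_xy / √(S_xx·S_yy) = 4146 / √(2428·51005) = 4146 / √123840140 = 4146 / 11128.3485 = 0.3726
t = r·√(n−2)/√(1−r²) = 0.3726·√12 / √(1−0.138831) = 1.290724 / 0.927992 = 1.391

1.391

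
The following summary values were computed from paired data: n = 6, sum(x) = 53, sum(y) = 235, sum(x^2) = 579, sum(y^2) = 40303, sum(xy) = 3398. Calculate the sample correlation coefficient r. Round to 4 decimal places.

0.7122

Numerator: nΣxy − (Σx)(Σy) = 6·3398 − (53)(235) = 7933
Denominator: √[(nΣx²−(Σx)²)(nΣy²−(Σy)²)]
  nΣx²−(Σx)² = 6·579 − 2809 = 665;  nΣy²−(Σy)² = 6·40303 − 55225 = 186593
  √(665·186593) = √124084345 = 11139.3153
r = 7933 / 11139.3153 = 0.7122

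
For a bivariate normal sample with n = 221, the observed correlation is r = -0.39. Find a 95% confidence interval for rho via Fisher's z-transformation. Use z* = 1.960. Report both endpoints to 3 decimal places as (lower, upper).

(-0.496, -0.272)

z_r = atanh(-0.39) = -0.411800;  SE = 1/√(n−3) = 1/√218 = 0.067729
z-limits: -0.411800 ± 1.960·0.067729 = -0.411800 ± 0.132749 = [-0.544549, -0.279051]
ρ-limits: (tanh -0.544549, tanh -0.279051) = (-0.496, -0.272)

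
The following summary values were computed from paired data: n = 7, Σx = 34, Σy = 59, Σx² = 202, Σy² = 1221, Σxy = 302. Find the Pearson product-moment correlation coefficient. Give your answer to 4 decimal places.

Numerator: nΣxy − (Σx)(Σy) = 7·302 − (34)(59) = 108
Denominator: √[(nΣx²−(Σx)²)(nΣy²−(Σy)²)]
  nΣx²−(Σx)² = 7·202 − 1156 = 258;  nΣy²−(Σy)² = 7·1221 − 3481 = 5066
  √(258·5066) = √1307028 = 1143.2533
r = 108 / 1143.2533 = 0.0945

0.0945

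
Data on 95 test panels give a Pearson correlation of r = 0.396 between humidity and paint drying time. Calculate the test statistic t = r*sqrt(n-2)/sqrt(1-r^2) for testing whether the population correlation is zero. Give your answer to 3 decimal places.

t = r·√(n−2) / √(1−r²) with r = 0.396, n = 95
  = 0.396·√93 / √(1 − 0.156816)
  = 0.396·9.643651 / 0.918251
  = 3.818886 / 0.918251 = 4.159

4.159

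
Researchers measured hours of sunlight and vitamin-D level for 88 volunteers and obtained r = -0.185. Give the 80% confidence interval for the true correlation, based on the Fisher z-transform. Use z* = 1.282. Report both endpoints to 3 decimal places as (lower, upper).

Fisher z: z_r = atanh(r) = ½·ln((1+(-0.185))/(1−(-0.185))) = -0.187155
SE(z) = 1/√(n−3) = 1/√85 = 0.108465
80% ⇒ z* = 1.282; margin = 1.282·0.108465 = 0.139052
CI on z-scale: (-0.326207, -0.048103)
Back-transform: tanh(-0.326207) = -0.315108, tanh(-0.048103) = -0.048066

(-0.315, -0.048)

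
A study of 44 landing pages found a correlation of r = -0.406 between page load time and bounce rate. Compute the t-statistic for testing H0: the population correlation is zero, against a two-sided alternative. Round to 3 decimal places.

t = r·√(n−2) / √(1−r²) with r = -0.406, n = 44
  = -0.406·√42 / √(1 − 0.164836)
  = -0.406·6.480741 / 0.913873
  = -2.631181 / 0.913873 = -2.879

-2.879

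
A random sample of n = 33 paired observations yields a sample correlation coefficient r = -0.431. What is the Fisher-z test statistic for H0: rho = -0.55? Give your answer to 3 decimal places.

0.861

Fisher z: atanh(-0.431) = -0.461124, atanh(-0.55) = -0.618381
z = (z_r − z_0)·√(n−3) = (-0.461124 − (-0.618381))·√30 = 0.157257 · 5.477226 = 0.861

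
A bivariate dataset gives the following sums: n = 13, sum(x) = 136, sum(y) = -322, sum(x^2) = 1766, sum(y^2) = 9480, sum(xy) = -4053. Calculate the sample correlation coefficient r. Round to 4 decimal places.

-0.9524

S_xy = nΣxy − ΣxΣy = 13·(-4053) − 136·(-322) = -52689 − (-43792) = -8897
S_xx = nΣx² − (Σx)² = 13·1766 − 136² = 22958 − 18496 = 4462
S_yy = nΣy² − (Σy)² = 13·9480 − (-322)² = 123240 − 103684 = 19556
r = S_xy / √(S_xx·S_yy) = -8897 / √(4462·19556) = -8897 / √87258872 = -8897 / 9341.2457 = -0.9524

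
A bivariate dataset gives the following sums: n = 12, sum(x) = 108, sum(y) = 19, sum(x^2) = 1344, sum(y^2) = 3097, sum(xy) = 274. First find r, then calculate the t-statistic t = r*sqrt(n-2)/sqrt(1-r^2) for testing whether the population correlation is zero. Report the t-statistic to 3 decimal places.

0.306

S_xy = nΣxy − ΣxΣy = 12·274 − 108·19 = 3288 − 2052 = 1236
S_xx = nΣx² − (Σx)² = 12·1344 − 108² = 16128 − 11664 = 4464
S_yy = nΣy² − (Σy)² = 12·3097 − 19² = 37164 − 361 = 36803
r = S_xy / √(S_xx·S_yy) = 1236 / √(4464·36803) = 1236 / √164288592 = 1236 / 12817.5111 = 0.0964
t = r·√(n−2)/√(1−r²) = 0.0964·√10 / √(1−0.009293) = 0.304844 / 0.995343 = 0.306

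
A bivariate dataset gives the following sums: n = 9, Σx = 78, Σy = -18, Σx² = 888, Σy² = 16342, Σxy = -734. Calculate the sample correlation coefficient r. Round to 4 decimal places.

Numerator: nΣxy − (Σx)(Σy) = 9·(-734) − (78)(-18) = -5202
Denominator: √[(nΣx²−(Σx)²)(nΣy²−(Σy)²)]
  nΣx²−(Σx)² = 9·888 − 6084 = 1908;  nΣy²−(Σy)² = 9·16342 − 324 = 146754
  √(1908·146754) = √280006632 = 16733.3987
r = -5202 / 16733.3987 = -0.3109

-0.3109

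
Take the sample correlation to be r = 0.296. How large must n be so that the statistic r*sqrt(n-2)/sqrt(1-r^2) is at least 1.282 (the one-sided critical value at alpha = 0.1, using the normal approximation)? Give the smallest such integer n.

Need r·√(n−2)/√(1−r²) ≥ 1.282
√(n−2) ≥ 1.282·√(1−0.087616) / 0.296 = 1.282·0.955188 / 0.296 = 4.1370
n−2 ≥ 17.1148  ⇒  n ≥ 19.1148
Smallest integer n = 20

20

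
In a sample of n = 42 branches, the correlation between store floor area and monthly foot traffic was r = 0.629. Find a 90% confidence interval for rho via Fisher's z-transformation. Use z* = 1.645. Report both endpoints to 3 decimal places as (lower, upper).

Fisher z: z_r = atanh(r) = ½·ln((1+0.629)/(1−0.629)) = 0.739760
SE(z) = 1/√(n−3) = 1/√39 = 0.160128
90% ⇒ z* = 1.645; margin = 1.645·0.160128 = 0.263411
CI on z-scale: (0.476349, 1.003171)
Back-transform: tanh(0.476349) = 0.443315, tanh(1.003171) = 0.762923

(0.443, 0.763)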